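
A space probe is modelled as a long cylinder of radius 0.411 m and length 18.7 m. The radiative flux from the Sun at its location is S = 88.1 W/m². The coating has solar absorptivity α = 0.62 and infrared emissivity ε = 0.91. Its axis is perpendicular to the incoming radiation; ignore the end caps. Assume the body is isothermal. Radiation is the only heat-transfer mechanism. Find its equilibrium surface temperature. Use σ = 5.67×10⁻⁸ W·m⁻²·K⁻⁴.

At equilibrium, absorbed power = emitted power.
Absorbing cross-section = 2rL = 15.37 m²; emitting surface = 2πrL = 48.29 m² (ratio π).
αS·A_cross = εσ·A_surf·T⁴  ⇒  T⁴ = αS/(ε·πσ).
T⁴ = 0.620·88.1/(0.91·π·5.67×10⁻⁸) = 3.370×10⁸ K⁴.
T = (3.370×10⁸)^(1/4).

T ≈ 135 K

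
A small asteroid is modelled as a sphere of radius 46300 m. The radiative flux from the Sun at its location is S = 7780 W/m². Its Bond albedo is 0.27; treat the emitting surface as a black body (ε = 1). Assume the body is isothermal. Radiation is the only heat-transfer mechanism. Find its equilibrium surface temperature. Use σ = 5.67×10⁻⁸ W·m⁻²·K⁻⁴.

At equilibrium, absorbed power = emitted power.
Absorbing cross-section = πr² = 6.735×10⁹ m²; emitting surface = 4πr² = 2.694×10¹⁰ m² (ratio 4).
(1−a)S·A_cross = εσ·A_surf·T⁴  ⇒  T⁴ = (1−a)S/(4σ).
T⁴ = 0.730·7780/(4·5.67×10⁻⁸) = 2.504×10¹⁰ K⁴.
T = (2.504×10¹⁰)^(1/4).

T ≈ 398 K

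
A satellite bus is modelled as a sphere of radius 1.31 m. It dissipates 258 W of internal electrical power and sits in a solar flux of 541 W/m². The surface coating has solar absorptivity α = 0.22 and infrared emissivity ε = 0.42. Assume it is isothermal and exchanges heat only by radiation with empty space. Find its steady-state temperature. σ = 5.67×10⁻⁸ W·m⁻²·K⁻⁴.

T ≈ 205 K

At steady state, absorbed solar power + internal power = radiated power.
Absorbed: α·S·A_cross = 0.22·541·5.391 = 641.7 W (cross-section πr²).
Total input = 641.7 + 258 = 899.7 W.
Radiated: εσ·A_surf·T⁴ with A_surf = 4πr² = 21.57 m².
T⁴ = 899.7/(0.42·5.67×10⁻⁸·21.57) = 1.752×10⁹ K⁴.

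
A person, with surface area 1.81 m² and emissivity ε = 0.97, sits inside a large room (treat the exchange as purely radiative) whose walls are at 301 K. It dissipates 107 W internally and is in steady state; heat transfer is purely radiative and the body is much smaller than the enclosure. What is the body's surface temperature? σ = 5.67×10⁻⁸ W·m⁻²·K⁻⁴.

For a small grey body in a large enclosure, net radiated power = εσA(T⁴ − T_w⁴).
Steady state: P = εσA(T⁴ − T_w⁴) with A = 1.81 m².
T⁴ = P/(εσA) + T_w⁴ = 107/(0.97·5.67×10⁻⁸·1.810) + (301)⁴
    = 1.075×10⁹ + 8.209×10⁹ = 9.283×10⁹ K⁴.

T ≈ 310 K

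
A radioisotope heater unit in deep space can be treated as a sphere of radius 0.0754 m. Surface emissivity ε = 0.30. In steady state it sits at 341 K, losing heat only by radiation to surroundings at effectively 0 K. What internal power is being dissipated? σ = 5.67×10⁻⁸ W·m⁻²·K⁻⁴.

P ≈ 16.4 W

Steady state: P = εσA T⁴.
A = 4πr² = 0.07144 m²; T⁴ = (341)⁴ = 1.352×10¹⁰ K⁴.
P = 0.30 × 5.67×10⁻⁸ × 0.07144 × 1.352×10¹⁰.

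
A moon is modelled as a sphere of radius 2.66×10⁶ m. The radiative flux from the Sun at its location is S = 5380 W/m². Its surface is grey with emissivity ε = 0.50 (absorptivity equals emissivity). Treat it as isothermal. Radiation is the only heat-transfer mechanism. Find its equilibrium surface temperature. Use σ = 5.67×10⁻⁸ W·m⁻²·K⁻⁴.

T ≈ 392 K

At equilibrium, absorbed power = emitted power.
Absorbing cross-section = πr² = 2.223×10¹³ m²; emitting surface = 4πr² = 8.891×10¹³ m² (ratio 4).
εS·A_cross = εσ·A_surf·T⁴  ⇒  T⁴ = S/(4σ)   (ε cancels).
T⁴ = 5380/(4·5.67×10⁻⁸) = 2.372×10¹⁰ K⁴.
T = (2.372×10¹⁰)^(1/4).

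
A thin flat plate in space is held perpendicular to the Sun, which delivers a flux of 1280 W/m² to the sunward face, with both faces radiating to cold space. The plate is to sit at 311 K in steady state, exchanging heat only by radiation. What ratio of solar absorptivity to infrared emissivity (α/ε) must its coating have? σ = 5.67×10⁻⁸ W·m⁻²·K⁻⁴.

Balance: αS·A = εσ·2A·T⁴ ⇒ α/ε = 2σT⁴/S.
α/ε = 2·5.67×10⁻⁸·(311)⁴/1280 = 2·5.67×10⁻⁸·9.355×10⁹/1280.

α/ε ≈ 0.829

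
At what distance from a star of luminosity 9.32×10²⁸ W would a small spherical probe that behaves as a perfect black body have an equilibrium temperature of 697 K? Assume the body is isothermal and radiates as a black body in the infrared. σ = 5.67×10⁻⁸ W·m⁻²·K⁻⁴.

For an isothermal black-emitting sphere, (1−a)S·πr² = σ·4πr²·T⁴ ⇒ S = 4σT⁴/(1−a).
S = 4·5.67×10⁻⁸·(697)⁴/1.00 = 53530 W/m².
Flux falls as S = L/(4πd²), so d = √(L/(4πS)) = √(9.32×10²⁸/(4π·53530)).

d ≈ 3.72×10¹¹ m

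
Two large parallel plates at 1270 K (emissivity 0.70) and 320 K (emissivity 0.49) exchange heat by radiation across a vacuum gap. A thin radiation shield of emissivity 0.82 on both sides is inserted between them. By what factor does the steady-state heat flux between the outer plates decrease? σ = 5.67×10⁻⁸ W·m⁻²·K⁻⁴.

factor ≈ 1.58

Without shield: q₀ = σΔ(T⁴)/(1/ε₁+1/ε₂−1) with denominator 2.469.
With shield the two gaps are in series; the resistances add: (1/ε₁+1/ε_s−1)+(1/ε_s+1/ε₂−1) = 1.648+2.260 = 3.908.
Heat-flux ratio q₀/q = 3.908/2.469.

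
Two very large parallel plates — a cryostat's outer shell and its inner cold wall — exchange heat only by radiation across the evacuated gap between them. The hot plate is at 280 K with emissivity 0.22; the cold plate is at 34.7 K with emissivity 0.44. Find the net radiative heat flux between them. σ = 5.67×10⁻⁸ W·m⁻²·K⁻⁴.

q ≈ 59.9 W/m²

For two infinite grey parallel plates, q = σ(T₁⁴ − T₂⁴)/(1/ε₁ + 1/ε₂ − 1).
T₁⁴ − T₂⁴ = 6.147×10⁹ − 1.450×10⁶ = 6.145×10⁹ K⁴.
1/ε₁ + 1/ε₂ − 1 = 4.545 + 2.273 − 1 = 5.818.
q = 5.67×10⁻⁸ × 6.145×10⁹ / 5.818.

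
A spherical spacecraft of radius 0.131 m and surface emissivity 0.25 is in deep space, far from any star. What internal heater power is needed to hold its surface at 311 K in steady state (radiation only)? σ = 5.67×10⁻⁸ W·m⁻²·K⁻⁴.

P = εσ·4πr²·T⁴.
4πr² = 0.2157 m²; T⁴ = 9.355×10⁹ K⁴.
P = 0.25·5.67×10⁻⁸·0.2157·9.355×10⁹.

P ≈ 28.6 W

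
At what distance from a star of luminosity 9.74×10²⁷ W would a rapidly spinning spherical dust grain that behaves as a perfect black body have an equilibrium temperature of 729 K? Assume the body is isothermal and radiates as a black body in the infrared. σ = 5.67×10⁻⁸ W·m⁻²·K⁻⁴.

For an isothermal black-emitting sphere, (1−a)S·πr² = σ·4πr²·T⁴ ⇒ S = 4σT⁴/(1−a).
S = 4·5.67×10⁻⁸·(729)⁴/1.00 = 64060 W/m².
Flux falls as S = L/(4πd²), so d = √(L/(4πS)) = √(9.74×10²⁷/(4π·64060)).

d ≈ 1.10×10¹¹ m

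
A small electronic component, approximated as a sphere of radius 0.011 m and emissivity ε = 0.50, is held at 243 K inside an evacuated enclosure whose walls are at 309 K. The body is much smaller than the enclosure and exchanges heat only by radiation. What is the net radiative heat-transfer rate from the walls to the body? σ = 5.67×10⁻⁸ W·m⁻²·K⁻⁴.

P_net ≈ 0.243 W

For a small grey body in a large enclosure: P_net = εσA(T_body⁴ − T_wall⁴).
A = 4πr² = 0.001521 m²; T_body⁴ − T_wall⁴ = 3.487×10⁹ − 9.117×10⁹ = -5.630×10⁹ K⁴.
|P_net| = 0.50·5.67×10⁻⁸·0.001521·5.630×10⁹.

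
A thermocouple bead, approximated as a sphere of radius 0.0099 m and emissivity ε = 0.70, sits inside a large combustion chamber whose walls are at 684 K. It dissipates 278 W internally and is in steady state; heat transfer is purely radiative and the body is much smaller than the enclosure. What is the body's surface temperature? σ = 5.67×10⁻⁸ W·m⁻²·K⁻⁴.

For a small grey body in a large enclosure, net radiated power = εσA(T⁴ − T_w⁴).
Steady state: P = εσA(T⁴ − T_w⁴) with A = 4πr² = 0.001232 m².
T⁴ = P/(εσA) + T_w⁴ = 278/(0.70·5.67×10⁻⁸·0.001232) + (684)⁴
    = 5.687×10¹² + 2.189×10¹¹ = 5.906×10¹² K⁴.

T ≈ 1560 K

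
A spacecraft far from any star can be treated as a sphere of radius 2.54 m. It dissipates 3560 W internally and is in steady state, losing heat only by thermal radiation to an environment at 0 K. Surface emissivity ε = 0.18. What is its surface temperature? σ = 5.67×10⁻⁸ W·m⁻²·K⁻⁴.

Steady state: internal power = radiated power, P = εσA T⁴.
Radiating area A = 4πr² = 81.07 m².
T⁴ = P/(εσA) = 3560/(0.18·5.67×10⁻⁸·81.07) = 4.302×10⁹ K⁴.
T = (4.302×10⁹)^(1/4).

T ≈ 256 K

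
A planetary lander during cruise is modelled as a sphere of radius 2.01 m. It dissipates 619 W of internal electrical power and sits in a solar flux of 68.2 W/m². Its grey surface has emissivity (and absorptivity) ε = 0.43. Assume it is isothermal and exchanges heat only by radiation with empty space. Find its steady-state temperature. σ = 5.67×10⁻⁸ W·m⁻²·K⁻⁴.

At steady state, absorbed solar power + internal power = radiated power.
Absorbed: α·S·A_cross = 0.43·68.2·12.69 = 372.2 W (cross-section πr²).
Total input = 372.2 + 619 = 991.2 W.
Radiated: εσ·A_surf·T⁴ with A_surf = 4πr² = 50.77 m².
T⁴ = 991.2/(0.43·5.67×10⁻⁸·50.77) = 8.008×10⁸ K⁴.

T ≈ 168 K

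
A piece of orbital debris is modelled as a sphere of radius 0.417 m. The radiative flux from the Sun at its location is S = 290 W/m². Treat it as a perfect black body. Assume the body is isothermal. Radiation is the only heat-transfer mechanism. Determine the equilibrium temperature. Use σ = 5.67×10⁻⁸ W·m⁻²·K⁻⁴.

T ≈ 189 K

At equilibrium, absorbed power = emitted power.
Absorbing cross-section = πr² = 0.5463 m²; emitting surface = 4πr² = 2.185 m² (ratio 4).
S·A_cross = εσ·A_surf·T⁴  ⇒  T⁴ = S/(4σ).
T⁴ = 1.00·290/(4·5.67×10⁻⁸) = 1.279×10⁹ K⁴.
T = (1.279×10⁹)^(1/4).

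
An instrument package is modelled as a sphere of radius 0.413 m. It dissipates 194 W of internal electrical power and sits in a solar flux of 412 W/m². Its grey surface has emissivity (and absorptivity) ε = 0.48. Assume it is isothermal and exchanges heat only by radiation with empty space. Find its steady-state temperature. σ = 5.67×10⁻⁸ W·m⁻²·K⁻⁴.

At steady state, absorbed solar power + internal power = radiated power.
Absorbed: α·S·A_cross = 0.48·412·0.5359 = 106.0 W (cross-section πr²).
Total input = 106.0 + 194 = 300.0 W.
Radiated: εσ·A_surf·T⁴ with A_surf = 4πr² = 2.143 m².
T⁴ = 300.0/(0.48·5.67×10⁻⁸·2.143) = 5.142×10⁹ K⁴.

T ≈ 268 K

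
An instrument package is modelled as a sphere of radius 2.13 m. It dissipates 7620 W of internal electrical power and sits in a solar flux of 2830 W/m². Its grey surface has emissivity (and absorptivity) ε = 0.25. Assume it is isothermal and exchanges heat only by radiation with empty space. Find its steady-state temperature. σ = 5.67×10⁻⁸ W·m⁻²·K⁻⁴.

T ≈ 385 K

At steady state, absorbed solar power + internal power = radiated power.
Absorbed: α·S·A_cross = 0.25·2830·14.25 = 10080 W (cross-section πr²).
Total input = 10080 + 7620 = 17700 W.
Radiated: εσ·A_surf·T⁴ with A_surf = 4πr² = 57.01 m².
T⁴ = 17700/(0.25·5.67×10⁻⁸·57.01) = 2.191×10¹⁰ K⁴.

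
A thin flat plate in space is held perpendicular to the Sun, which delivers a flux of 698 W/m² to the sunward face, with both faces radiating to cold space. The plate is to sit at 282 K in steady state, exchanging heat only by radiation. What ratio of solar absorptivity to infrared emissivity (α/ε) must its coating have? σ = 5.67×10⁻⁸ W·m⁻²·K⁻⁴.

Balance: αS·A = εσ·2A·T⁴ ⇒ α/ε = 2σT⁴/S.
α/ε = 2·5.67×10⁻⁸·(282)⁴/698 = 2·5.67×10⁻⁸·6.324×10⁹/698.

α/ε ≈ 1.03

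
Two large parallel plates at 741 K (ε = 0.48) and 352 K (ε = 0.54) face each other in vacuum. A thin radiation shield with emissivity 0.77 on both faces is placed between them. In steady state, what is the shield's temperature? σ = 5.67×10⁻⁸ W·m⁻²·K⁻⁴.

T_s ≈ 623 K

In steady state the net flux on the hot side equals that on the cold side.
σ(T₁⁴−T_s⁴)/D₁ = σ(T_s⁴−T₂⁴)/D₂, with D₁ = 1/ε₁+1/ε_s−1 = 2.382, D₂ = 1/ε_s+1/ε₂−1 = 2.151.
Solve for T_s⁴: T_s⁴ = (D₂·T₁⁴ + D₁·T₂⁴)/(D₁+D₂) = 1.511×10¹¹ K⁴.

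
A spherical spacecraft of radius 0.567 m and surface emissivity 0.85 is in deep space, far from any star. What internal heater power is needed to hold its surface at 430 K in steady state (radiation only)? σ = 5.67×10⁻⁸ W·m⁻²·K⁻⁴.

P = εσ·4πr²·T⁴.
4πr² = 4.040 m²; T⁴ = 3.419×10¹⁰ K⁴.
P = 0.85·5.67×10⁻⁸·4.040·3.419×10¹⁰.

P ≈ 6660 W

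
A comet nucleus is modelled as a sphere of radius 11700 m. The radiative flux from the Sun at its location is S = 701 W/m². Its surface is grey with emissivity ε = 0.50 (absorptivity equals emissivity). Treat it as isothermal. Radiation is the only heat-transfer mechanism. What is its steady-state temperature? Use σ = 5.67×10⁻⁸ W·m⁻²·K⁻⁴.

At equilibrium, absorbed power = emitted power.
Absorbing cross-section = πr² = 4.301×10⁸ m²; emitting surface = 4πr² = 1.720×10⁹ m² (ratio 4).
εS·A_cross = εσ·A_surf·T⁴  ⇒  T⁴ = S/(4σ)   (ε cancels).
T⁴ = 701/(4·5.67×10⁻⁸) = 3.091×10⁹ K⁴.
T = (3.091×10⁹)^(1/4).

T ≈ 236 K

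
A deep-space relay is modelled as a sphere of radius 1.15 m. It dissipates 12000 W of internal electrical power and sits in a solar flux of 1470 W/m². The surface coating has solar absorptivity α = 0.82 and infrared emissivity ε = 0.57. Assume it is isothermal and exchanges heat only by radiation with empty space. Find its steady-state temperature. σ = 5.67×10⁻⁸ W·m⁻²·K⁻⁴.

T ≈ 422 K

At steady state, absorbed solar power + internal power = radiated power.
Absorbed: α·S·A_cross = 0.82·1470·4.155 = 5008 W (cross-section πr²).
Total input = 5008 + 12000 = 17010 W.
Radiated: εσ·A_surf·T⁴ with A_surf = 4πr² = 16.62 m².
T⁴ = 17010/(0.57·5.67×10⁻⁸·16.62) = 3.167×10¹⁰ K⁴.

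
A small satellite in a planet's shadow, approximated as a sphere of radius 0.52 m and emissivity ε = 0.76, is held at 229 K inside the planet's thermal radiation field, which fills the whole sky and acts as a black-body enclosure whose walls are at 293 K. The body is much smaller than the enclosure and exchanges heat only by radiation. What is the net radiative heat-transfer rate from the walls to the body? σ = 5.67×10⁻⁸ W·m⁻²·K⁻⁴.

P_net ≈ 676 W

For a small grey body in a large enclosure: P_net = εσA(T_body⁴ − T_wall⁴).
A = 4πr² = 3.398 m²; T_body⁴ − T_wall⁴ = 2.750×10⁹ − 7.370×10⁹ = -4.620×10⁹ K⁴.
|P_net| = 0.76·5.67×10⁻⁸·3.398·4.620×10⁹.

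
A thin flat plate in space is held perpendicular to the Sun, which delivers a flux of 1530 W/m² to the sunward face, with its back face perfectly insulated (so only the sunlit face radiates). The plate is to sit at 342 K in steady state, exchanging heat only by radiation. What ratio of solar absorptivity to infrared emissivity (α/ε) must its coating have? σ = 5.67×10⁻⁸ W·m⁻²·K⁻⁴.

α/ε ≈ 0.507

Balance: αS·A = εσ·1A·T⁴ ⇒ α/ε = σT⁴/S.
α/ε = 5.67×10⁻⁸·(342)⁴/1530 = 5.67×10⁻⁸·1.368×10¹⁰/1530.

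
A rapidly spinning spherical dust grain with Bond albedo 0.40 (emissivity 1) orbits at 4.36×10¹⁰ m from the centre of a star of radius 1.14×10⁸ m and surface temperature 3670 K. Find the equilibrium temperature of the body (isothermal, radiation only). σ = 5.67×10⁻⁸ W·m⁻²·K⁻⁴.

T ≈ 117 K

The star's surface emits σT_*⁴; at distance d the flux is S = σT_*⁴(R_*/d)².
S = 5.67×10⁻⁸·(3670)⁴·(1.14×10⁸/4.36×10¹⁰)² = 70.32 W/m².
For an isothermal sphere T⁴ = (1−a)S/(4σ) = 1.860×10⁸ K⁴.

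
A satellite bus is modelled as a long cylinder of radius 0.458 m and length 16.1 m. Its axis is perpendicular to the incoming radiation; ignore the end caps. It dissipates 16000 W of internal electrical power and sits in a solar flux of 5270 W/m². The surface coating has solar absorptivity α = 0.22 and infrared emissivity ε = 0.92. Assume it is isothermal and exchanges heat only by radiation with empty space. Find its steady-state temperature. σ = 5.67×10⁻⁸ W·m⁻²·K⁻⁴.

T ≈ 342 K

At steady state, absorbed solar power + internal power = radiated power.
Absorbed: α·S·A_cross = 0.22·5270·14.75 = 17100 W (cross-section 2rL).
Total input = 17100 + 16000 = 33100 W.
Radiated: εσ·A_surf·T⁴ with A_surf = 2πrL = 46.33 m².
T⁴ = 33100/(0.92·5.67×10⁻⁸·46.33) = 1.370×10¹⁰ K⁴.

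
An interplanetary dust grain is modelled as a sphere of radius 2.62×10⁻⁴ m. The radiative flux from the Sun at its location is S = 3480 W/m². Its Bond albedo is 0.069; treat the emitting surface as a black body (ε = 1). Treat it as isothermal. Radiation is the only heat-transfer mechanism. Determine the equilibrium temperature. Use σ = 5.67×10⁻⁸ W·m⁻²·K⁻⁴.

T ≈ 346 K

At equilibrium, absorbed power = emitted power.
Absorbing cross-section = πr² = 2.157×10⁻⁷ m²; emitting surface = 4πr² = 8.626×10⁻⁷ m² (ratio 4).
(1−a)S·A_cross = εσ·A_surf·T⁴  ⇒  T⁴ = (1−a)S/(4σ).
T⁴ = 0.931·3480/(4·5.67×10⁻⁸) = 1.429×10¹⁰ K⁴.
T = (1.429×10¹⁰)^(1/4).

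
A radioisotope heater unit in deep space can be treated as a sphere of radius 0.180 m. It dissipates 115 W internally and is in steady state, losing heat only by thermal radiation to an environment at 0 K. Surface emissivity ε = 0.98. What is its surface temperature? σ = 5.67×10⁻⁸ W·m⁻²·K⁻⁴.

T ≈ 267 K

Steady state: internal power = radiated power, P = εσA T⁴.
Radiating area A = 4πr² = 0.4072 m².
T⁴ = P/(εσA) = 115/(0.98·5.67×10⁻⁸·0.4072) = 5.083×10⁹ K⁴.
T = (5.083×10⁹)^(1/4).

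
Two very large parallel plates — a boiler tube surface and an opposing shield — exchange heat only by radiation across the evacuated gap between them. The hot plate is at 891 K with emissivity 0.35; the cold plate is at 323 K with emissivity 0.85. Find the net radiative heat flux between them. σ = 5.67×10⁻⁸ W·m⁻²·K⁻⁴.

q ≈ 11600 W/m²

For two infinite grey parallel plates, q = σ(T₁⁴ − T₂⁴)/(1/ε₁ + 1/ε₂ − 1).
T₁⁴ − T₂⁴ = 6.302×10¹¹ − 1.088×10¹⁰ = 6.194×10¹¹ K⁴.
1/ε₁ + 1/ε₂ − 1 = 2.857 + 1.176 − 1 = 3.034.
q = 5.67×10⁻⁸ × 6.194×10¹¹ / 3.034.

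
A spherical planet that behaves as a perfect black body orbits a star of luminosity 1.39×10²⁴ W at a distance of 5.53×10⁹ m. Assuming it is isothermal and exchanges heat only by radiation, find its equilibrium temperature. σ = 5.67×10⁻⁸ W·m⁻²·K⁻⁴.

T ≈ 355 K

First find the stellar flux at distance d: S = L/(4πd²) = 1.39×10²⁴/(4π·(5.53×10⁹)²) = 3617 W/m².
For an isothermal sphere, absorbed (1−a)S·πr² = emitted σ·4πr²·T⁴, so T⁴ = (1−a)S/(4σ).
T⁴ = 1.00·3617/(4·5.67×10⁻⁸) = 1.595×10¹⁰ K⁴.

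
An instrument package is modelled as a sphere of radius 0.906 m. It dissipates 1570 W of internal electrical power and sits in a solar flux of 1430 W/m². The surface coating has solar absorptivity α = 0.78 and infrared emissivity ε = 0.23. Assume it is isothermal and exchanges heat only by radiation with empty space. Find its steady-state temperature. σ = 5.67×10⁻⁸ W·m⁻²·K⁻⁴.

T ≈ 426 K

At steady state, absorbed solar power + internal power = radiated power.
Absorbed: α·S·A_cross = 0.78·1430·2.579 = 2876 W (cross-section πr²).
Total input = 2876 + 1570 = 4446 W.
Radiated: εσ·A_surf·T⁴ with A_surf = 4πr² = 10.31 m².
T⁴ = 4446/(0.23·5.67×10⁻⁸·10.31) = 3.305×10¹⁰ K⁴.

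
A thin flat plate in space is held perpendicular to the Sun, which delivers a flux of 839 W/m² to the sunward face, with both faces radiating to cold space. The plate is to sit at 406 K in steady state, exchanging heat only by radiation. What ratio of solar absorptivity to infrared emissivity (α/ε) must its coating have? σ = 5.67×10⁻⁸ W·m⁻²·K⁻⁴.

Balance: αS·A = εσ·2A·T⁴ ⇒ α/ε = 2σT⁴/S.
α/ε = 2·5.67×10⁻⁸·(406)⁴/839 = 2·5.67×10⁻⁸·2.717×10¹⁰/839.

α/ε ≈ 3.67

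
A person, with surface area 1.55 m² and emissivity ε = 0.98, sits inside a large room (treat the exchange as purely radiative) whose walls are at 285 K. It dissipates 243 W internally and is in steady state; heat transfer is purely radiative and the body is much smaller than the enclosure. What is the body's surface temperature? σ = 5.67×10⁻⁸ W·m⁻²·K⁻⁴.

T ≈ 312 K

For a small grey body in a large enclosure, net radiated power = εσA(T⁴ − T_w⁴).
Steady state: P = εσA(T⁴ − T_w⁴) with A = 1.55 m².
T⁴ = P/(εσA) + T_w⁴ = 243/(0.98·5.67×10⁻⁸·1.550) + (285)⁴
    = 2.821×10⁹ + 6.598×10⁹ = 9.419×10⁹ K⁴.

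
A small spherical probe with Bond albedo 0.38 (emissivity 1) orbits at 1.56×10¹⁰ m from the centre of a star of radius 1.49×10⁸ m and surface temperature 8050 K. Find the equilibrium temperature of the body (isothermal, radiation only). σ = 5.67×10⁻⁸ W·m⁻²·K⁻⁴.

The star's surface emits σT_*⁴; at distance d the flux is S = σT_*⁴(R_*/d)².
S = 5.67×10⁻⁸·(8050)⁴·(1.49×10⁸/1.56×10¹⁰)² = 21720 W/m².
For an isothermal sphere T⁴ = (1−a)S/(4σ) = 5.938×10¹⁰ K⁴.

T ≈ 494 K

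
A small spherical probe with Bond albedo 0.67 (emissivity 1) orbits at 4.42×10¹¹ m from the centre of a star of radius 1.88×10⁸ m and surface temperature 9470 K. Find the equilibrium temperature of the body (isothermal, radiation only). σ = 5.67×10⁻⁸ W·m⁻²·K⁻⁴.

T ≈ 105 K

The star's surface emits σT_*⁴; at distance d the flux is S = σT_*⁴(R_*/d)².
S = 5.67×10⁻⁸·(9470)⁴·(1.88×10⁸/4.42×10¹¹)² = 82.50 W/m².
For an isothermal sphere T⁴ = (1−a)S/(4σ) = 1.200×10⁸ K⁴.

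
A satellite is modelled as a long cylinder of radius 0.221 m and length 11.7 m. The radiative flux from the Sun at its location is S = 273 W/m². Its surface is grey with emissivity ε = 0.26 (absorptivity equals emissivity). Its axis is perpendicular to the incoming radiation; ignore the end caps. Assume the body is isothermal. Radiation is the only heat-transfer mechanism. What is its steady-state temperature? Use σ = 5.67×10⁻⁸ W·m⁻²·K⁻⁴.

T ≈ 198 K

At equilibrium, absorbed power = emitted power.
Absorbing cross-section = 2rL = 5.171 m²; emitting surface = 2πrL = 16.25 m² (ratio π).
εS·A_cross = εσ·A_surf·T⁴  ⇒  T⁴ = S/(πσ)   (ε cancels).
T⁴ = 273/(π·5.67×10⁻⁸) = 1.533×10⁹ K⁴.
T = (1.533×10⁹)^(1/4).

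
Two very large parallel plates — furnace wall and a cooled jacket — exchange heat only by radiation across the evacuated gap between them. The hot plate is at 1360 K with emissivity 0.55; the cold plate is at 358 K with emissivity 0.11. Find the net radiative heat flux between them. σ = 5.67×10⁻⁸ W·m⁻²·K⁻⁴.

For two infinite grey parallel plates, q = σ(T₁⁴ − T₂⁴)/(1/ε₁ + 1/ε₂ − 1).
T₁⁴ − T₂⁴ = 3.421×10¹² − 1.643×10¹⁰ = 3.405×10¹² K⁴.
1/ε₁ + 1/ε₂ − 1 = 1.818 + 9.091 − 1 = 9.909.
q = 5.67×10⁻⁸ × 3.405×10¹² / 9.909.

q ≈ 19500 W/m²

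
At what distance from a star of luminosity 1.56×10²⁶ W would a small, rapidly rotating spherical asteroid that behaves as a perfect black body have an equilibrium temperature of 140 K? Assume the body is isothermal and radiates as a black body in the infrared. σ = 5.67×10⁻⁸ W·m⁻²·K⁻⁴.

For an isothermal black-emitting sphere, (1−a)S·πr² = σ·4πr²·T⁴ ⇒ S = 4σT⁴/(1−a).
S = 4·5.67×10⁻⁸·(140)⁴/1.00 = 87.13 W/m².
Flux falls as S = L/(4πd²), so d = √(L/(4πS)) = √(1.56×10²⁶/(4π·87.13)).

d ≈ 3.77×10¹¹ m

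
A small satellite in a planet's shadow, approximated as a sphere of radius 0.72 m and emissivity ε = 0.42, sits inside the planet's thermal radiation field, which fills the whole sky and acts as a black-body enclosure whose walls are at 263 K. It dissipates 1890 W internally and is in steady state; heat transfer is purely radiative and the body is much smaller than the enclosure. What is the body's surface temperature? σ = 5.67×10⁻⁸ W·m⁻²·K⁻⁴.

T ≈ 361 K

For a small grey body in a large enclosure, net radiated power = εσA(T⁴ − T_w⁴).
Steady state: P = εσA(T⁴ − T_w⁴) with A = 4πr² = 6.514 m².
T⁴ = P/(εσA) + T_w⁴ = 1890/(0.42·5.67×10⁻⁸·6.514) + (263)⁴
    = 1.218×10¹⁰ + 4.784×10⁹ = 1.697×10¹⁰ K⁴.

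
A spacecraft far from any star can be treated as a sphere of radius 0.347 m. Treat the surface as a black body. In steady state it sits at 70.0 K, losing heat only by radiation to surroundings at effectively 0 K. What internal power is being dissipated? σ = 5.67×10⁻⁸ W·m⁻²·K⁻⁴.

Steady state: P = εσA T⁴.
A = 4πr² = 1.513 m²; T⁴ = (70.0)⁴ = 2.401×10⁷ K⁴.
P = 1.0 × 5.67×10⁻⁸ × 1.513 × 2.401×10⁷.

P ≈ 2.06 W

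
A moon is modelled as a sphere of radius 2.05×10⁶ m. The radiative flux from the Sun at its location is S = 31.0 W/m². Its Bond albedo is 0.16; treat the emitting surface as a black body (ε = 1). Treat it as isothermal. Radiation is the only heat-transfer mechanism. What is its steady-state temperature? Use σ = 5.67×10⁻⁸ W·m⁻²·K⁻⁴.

At equilibrium, absorbed power = emitted power.
Absorbing cross-section = πr² = 1.320×10¹³ m²; emitting surface = 4πr² = 5.281×10¹³ m² (ratio 4).
(1−a)S·A_cross = εσ·A_surf·T⁴  ⇒  T⁴ = (1−a)S/(4σ).
T⁴ = 0.840·31.0/(4·5.67×10⁻⁸) = 1.148×10⁸ K⁴.
T = (1.148×10⁸)^(1/4).

T ≈ 104 K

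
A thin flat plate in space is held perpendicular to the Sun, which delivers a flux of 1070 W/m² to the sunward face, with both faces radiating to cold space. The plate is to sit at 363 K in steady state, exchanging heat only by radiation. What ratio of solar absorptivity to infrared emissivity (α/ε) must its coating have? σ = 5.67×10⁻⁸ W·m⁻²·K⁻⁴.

α/ε ≈ 1.84

Balance: αS·A = εσ·2A·T⁴ ⇒ α/ε = 2σT⁴/S.
α/ε = 2·5.67×10⁻⁸·(363)⁴/1070 = 2·5.67×10⁻⁸·1.736×10¹⁰/1070.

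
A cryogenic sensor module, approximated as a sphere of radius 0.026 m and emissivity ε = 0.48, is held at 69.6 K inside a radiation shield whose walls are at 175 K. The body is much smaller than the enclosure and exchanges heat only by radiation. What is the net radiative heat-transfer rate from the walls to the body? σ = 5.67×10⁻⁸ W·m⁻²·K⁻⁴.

For a small grey body in a large enclosure: P_net = εσA(T_body⁴ − T_wall⁴).
A = 4πr² = 0.008495 m²; T_body⁴ − T_wall⁴ = 2.347×10⁷ − 9.379×10⁸ = -9.144×10⁸ K⁴.
|P_net| = 0.48·5.67×10⁻⁸·0.008495·9.144×10⁸.

P_net ≈ 0.211 W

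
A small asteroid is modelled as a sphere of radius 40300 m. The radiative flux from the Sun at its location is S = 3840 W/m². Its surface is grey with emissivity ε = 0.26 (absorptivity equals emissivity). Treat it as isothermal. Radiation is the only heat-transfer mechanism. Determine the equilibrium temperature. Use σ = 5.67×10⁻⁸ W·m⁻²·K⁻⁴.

At equilibrium, absorbed power = emitted power.
Absorbing cross-section = πr² = 5.102×10⁹ m²; emitting surface = 4πr² = 2.041×10¹⁰ m² (ratio 4).
εS·A_cross = εσ·A_surf·T⁴  ⇒  T⁴ = S/(4σ)   (ε cancels).
T⁴ = 3840/(4·5.67×10⁻⁸) = 1.693×10¹⁰ K⁴.
T = (1.693×10¹⁰)^(1/4).

T ≈ 361 K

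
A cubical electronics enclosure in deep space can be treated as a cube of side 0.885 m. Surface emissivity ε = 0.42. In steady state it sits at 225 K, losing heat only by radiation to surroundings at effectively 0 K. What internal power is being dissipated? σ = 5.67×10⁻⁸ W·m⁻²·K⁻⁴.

Steady state: P = εσA T⁴.
A = 6L² = 4.699 m²; T⁴ = (225)⁴ = 2.563×10⁹ K⁴.
P = 0.42 × 5.67×10⁻⁸ × 4.699 × 2.563×10⁹.

P ≈ 287 W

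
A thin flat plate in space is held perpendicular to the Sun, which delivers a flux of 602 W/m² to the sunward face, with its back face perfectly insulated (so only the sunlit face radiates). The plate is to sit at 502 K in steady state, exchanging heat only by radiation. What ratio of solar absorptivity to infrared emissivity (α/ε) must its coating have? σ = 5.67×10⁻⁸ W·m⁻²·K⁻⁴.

Balance: αS·A = εσ·1A·T⁴ ⇒ α/ε = σT⁴/S.
α/ε = 5.67×10⁻⁸·(502)⁴/602 = 5.67×10⁻⁸·6.351×10¹⁰/602.

α/ε ≈ 5.98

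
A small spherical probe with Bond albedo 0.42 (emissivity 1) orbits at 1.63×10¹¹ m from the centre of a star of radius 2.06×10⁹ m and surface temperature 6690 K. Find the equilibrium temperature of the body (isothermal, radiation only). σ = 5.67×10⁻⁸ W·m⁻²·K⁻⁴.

T ≈ 464 K

The star's surface emits σT_*⁴; at distance d the flux is S = σT_*⁴(R_*/d)².
S = 5.67×10⁻⁸·(6690)⁴·(2.06×10⁹/1.63×10¹¹)² = 18140 W/m².
For an isothermal sphere T⁴ = (1−a)S/(4σ) = 4.639×10¹⁰ K⁴.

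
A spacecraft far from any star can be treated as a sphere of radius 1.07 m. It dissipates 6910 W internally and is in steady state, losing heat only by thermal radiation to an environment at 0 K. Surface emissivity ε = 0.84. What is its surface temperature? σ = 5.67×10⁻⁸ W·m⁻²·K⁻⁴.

Steady state: internal power = radiated power, P = εσA T⁴.
Radiating area A = 4πr² = 14.39 m².
T⁴ = P/(εσA) = 6910/(0.84·5.67×10⁻⁸·14.39) = 1.008×10¹⁰ K⁴.
T = (1.008×10¹⁰)^(1/4).

T ≈ 317 K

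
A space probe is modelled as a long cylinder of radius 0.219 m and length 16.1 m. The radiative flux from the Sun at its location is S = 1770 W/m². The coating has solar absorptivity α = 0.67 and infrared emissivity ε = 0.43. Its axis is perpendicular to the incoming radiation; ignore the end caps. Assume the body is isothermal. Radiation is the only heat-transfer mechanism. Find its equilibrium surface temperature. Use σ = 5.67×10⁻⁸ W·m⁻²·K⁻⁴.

T ≈ 353 K

At equilibrium, absorbed power = emitted power.
Absorbing cross-section = 2rL = 7.052 m²; emitting surface = 2πrL = 22.15 m² (ratio π).
αS·A_cross = εσ·A_surf·T⁴  ⇒  T⁴ = αS/(ε·πσ).
T⁴ = 0.670·1770/(0.43·π·5.67×10⁻⁸) = 1.548×10¹⁰ K⁴.
T = (1.548×10¹⁰)^(1/4).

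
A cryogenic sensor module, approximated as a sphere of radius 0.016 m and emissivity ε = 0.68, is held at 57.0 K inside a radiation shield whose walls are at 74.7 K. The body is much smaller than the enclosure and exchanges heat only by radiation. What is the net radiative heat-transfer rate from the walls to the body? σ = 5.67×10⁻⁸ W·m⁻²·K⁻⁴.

P_net ≈ 0.00255 W

For a small grey body in a large enclosure: P_net = εσA(T_body⁴ − T_wall⁴).
A = 4πr² = 0.003217 m²; T_body⁴ − T_wall⁴ = 1.056×10⁷ − 3.114×10⁷ = -2.058×10⁷ K⁴.
|P_net| = 0.68·5.67×10⁻⁸·0.003217·2.058×10⁷.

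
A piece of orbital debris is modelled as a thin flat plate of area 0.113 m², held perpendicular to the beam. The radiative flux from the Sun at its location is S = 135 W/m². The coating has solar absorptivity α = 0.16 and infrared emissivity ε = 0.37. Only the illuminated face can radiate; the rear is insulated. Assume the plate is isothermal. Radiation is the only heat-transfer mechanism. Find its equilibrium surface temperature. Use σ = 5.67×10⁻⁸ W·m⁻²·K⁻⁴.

T ≈ 179 K

At equilibrium, absorbed power = emitted power.
Absorbing cross-section = A = 0.1130 m²; emitting surface = A = 0.1130 m² (ratio 1).
αS·A_cross = εσ·A_surf·T⁴  ⇒  T⁴ = αS/(ε·1σ).
T⁴ = 0.160·135/(0.37·1·5.67×10⁻⁸) = 1.030×10⁹ K⁴.
T = (1.030×10⁹)^(1/4).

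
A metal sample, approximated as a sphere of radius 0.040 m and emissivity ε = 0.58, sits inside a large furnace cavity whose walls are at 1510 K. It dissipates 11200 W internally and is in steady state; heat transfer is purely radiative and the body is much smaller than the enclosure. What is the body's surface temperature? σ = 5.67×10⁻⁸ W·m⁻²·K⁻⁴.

T ≈ 2170 K

For a small grey body in a large enclosure, net radiated power = εσA(T⁴ − T_w⁴).
Steady state: P = εσA(T⁴ − T_w⁴) with A = 4πr² = 0.02011 m².
T⁴ = P/(εσA) + T_w⁴ = 11200/(0.58·5.67×10⁻⁸·0.02011) + (1510)⁴
    = 1.694×10¹³ + 5.199×10¹² = 2.214×10¹³ K⁴.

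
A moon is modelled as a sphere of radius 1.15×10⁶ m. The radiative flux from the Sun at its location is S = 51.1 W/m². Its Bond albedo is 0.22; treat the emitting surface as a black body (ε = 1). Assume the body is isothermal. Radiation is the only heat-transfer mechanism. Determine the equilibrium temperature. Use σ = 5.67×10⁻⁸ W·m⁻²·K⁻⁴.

At equilibrium, absorbed power = emitted power.
Absorbing cross-section = πr² = 4.155×10¹² m²; emitting surface = 4πr² = 1.662×10¹³ m² (ratio 4).
(1−a)S·A_cross = εσ·A_surf·T⁴  ⇒  T⁴ = (1−a)S/(4σ).
T⁴ = 0.780·51.1/(4·5.67×10⁻⁸) = 1.757×10⁸ K⁴.
T = (1.757×10⁸)^(1/4).

T ≈ 115 K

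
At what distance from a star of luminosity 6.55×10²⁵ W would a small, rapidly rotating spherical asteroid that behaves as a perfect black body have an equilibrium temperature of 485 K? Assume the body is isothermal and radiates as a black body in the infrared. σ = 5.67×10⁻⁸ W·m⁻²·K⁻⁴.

d ≈ 2.04×10¹⁰ m

For an isothermal black-emitting sphere, (1−a)S·πr² = σ·4πr²·T⁴ ⇒ S = 4σT⁴/(1−a).
S = 4·5.67×10⁻⁸·(485)⁴/1.00 = 12550 W/m².
Flux falls as S = L/(4πd²), so d = √(L/(4πS)) = √(6.55×10²⁵/(4π·12550)).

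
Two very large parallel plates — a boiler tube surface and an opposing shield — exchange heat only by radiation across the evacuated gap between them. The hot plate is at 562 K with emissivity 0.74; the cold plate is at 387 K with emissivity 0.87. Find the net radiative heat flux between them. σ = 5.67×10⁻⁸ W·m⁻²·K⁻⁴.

For two infinite grey parallel plates, q = σ(T₁⁴ − T₂⁴)/(1/ε₁ + 1/ε₂ − 1).
T₁⁴ − T₂⁴ = 9.976×10¹⁰ − 2.243×10¹⁰ = 7.733×10¹⁰ K⁴.
1/ε₁ + 1/ε₂ − 1 = 1.351 + 1.149 − 1 = 1.501.
q = 5.67×10⁻⁸ × 7.733×10¹⁰ / 1.501.

q ≈ 2920 W/m²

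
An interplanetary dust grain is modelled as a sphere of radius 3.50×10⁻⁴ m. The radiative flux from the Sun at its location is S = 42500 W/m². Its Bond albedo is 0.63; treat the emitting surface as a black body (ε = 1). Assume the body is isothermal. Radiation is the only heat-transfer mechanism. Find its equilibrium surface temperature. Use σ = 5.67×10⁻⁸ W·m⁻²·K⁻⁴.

At equilibrium, absorbed power = emitted power.
Absorbing cross-section = πr² = 3.848×10⁻⁷ m²; emitting surface = 4πr² = 1.539×10⁻⁶ m² (ratio 4).
(1−a)S·A_cross = εσ·A_surf·T⁴  ⇒  T⁴ = (1−a)S/(4σ).
T⁴ = 0.370·42500/(4·5.67×10⁻⁸) = 6.933×10¹⁰ K⁴.
T = (6.933×10¹⁰)^(1/4).

T ≈ 513 K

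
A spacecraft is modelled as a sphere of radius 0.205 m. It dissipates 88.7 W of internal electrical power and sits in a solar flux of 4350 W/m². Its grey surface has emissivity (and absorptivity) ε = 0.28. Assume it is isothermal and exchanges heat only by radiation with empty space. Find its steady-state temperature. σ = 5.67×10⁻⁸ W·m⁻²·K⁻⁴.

T ≈ 415 K

At steady state, absorbed solar power + internal power = radiated power.
Absorbed: α·S·A_cross = 0.28·4350·0.1320 = 160.8 W (cross-section πr²).
Total input = 160.8 + 88.7 = 249.5 W.
Radiated: εσ·A_surf·T⁴ with A_surf = 4πr² = 0.5281 m².
T⁴ = 249.5/(0.28·5.67×10⁻⁸·0.5281) = 2.976×10¹⁰ K⁴.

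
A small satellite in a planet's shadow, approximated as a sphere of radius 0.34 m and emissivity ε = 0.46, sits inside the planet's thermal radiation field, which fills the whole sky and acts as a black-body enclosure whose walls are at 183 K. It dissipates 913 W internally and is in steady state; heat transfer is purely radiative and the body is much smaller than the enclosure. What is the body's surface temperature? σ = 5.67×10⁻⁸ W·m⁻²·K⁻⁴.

T ≈ 399 K

For a small grey body in a large enclosure, net radiated power = εσA(T⁴ − T_w⁴).
Steady state: P = εσA(T⁴ − T_w⁴) with A = 4πr² = 1.453 m².
T⁴ = P/(εσA) + T_w⁴ = 913/(0.46·5.67×10⁻⁸·1.453) + (183)⁴
    = 2.410×10¹⁰ + 1.122×10⁹ = 2.522×10¹⁰ K⁴.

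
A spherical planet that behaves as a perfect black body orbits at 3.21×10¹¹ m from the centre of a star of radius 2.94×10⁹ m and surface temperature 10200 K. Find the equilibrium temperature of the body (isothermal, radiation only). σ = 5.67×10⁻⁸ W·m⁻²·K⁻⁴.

The star's surface emits σT_*⁴; at distance d the flux is S = σT_*⁴(R_*/d)².
S = 5.67×10⁻⁸·(10200)⁴·(2.94×10⁹/3.21×10¹¹)² = 51480 W/m².
For an isothermal sphere T⁴ = (1−a)S/(4σ) = 2.270×10¹¹ K⁴.

T ≈ 690 K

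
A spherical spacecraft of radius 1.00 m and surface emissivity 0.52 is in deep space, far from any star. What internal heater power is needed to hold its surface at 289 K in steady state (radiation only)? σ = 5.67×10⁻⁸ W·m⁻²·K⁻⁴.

P = εσ·4πr²·T⁴.
4πr² = 12.57 m²; T⁴ = 6.976×10⁹ K⁴.
P = 0.52·5.67×10⁻⁸·12.57·6.976×10⁹.

P ≈ 2580 W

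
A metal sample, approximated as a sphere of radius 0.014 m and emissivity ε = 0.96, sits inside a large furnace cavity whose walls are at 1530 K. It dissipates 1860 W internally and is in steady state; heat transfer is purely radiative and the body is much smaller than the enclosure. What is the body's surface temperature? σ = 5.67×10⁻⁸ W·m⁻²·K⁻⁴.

For a small grey body in a large enclosure, net radiated power = εσA(T⁴ − T_w⁴).
Steady state: P = εσA(T⁴ − T_w⁴) with A = 4πr² = 0.002463 m².
T⁴ = P/(εσA) + T_w⁴ = 1860/(0.96·5.67×10⁻⁸·0.002463) + (1530)⁴
    = 1.387×10¹³ + 5.480×10¹² = 1.935×10¹³ K⁴.

T ≈ 2100 K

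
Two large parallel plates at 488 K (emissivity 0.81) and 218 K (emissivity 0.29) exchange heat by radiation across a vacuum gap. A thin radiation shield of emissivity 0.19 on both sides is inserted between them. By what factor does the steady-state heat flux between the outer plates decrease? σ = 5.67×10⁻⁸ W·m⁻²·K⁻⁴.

factor ≈ 3.59

Without shield: q₀ = σΔ(T⁴)/(1/ε₁+1/ε₂−1) with denominator 3.683.
With shield the two gaps are in series; the resistances add: (1/ε₁+1/ε_s−1)+(1/ε_s+1/ε₂−1) = 5.498+7.711 = 13.21.
Heat-flux ratio q₀/q = 13.21/3.683.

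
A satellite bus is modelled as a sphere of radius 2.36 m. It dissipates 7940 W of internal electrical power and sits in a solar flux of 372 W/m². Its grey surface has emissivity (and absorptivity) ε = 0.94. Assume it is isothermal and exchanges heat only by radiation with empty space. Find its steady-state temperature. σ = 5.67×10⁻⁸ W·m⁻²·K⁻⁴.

T ≈ 248 K

At steady state, absorbed solar power + internal power = radiated power.
Absorbed: α·S·A_cross = 0.94·372·17.50 = 6118 W (cross-section πr²).
Total input = 6118 + 7940 = 14060 W.
Radiated: εσ·A_surf·T⁴ with A_surf = 4πr² = 69.99 m².
T⁴ = 14060/(0.94·5.67×10⁻⁸·69.99) = 3.769×10⁹ K⁴.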